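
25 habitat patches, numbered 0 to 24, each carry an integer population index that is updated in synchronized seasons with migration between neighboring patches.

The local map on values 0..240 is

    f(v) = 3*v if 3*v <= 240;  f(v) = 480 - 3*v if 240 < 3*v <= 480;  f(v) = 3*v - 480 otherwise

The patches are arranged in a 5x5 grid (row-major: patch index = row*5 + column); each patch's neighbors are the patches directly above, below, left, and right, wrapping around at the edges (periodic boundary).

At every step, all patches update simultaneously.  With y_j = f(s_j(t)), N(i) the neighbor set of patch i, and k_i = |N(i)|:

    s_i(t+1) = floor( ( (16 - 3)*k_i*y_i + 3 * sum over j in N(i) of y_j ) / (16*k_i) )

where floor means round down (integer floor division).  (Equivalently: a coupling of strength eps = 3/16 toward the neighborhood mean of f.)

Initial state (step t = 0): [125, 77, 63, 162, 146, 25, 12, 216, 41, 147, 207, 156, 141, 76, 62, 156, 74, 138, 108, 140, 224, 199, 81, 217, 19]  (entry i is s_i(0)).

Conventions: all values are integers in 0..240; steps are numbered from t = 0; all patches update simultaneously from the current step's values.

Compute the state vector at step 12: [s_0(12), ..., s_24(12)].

Simulating step by step:
t=0: [125, 77, 63, 162, 146, 25, 12, 216, 41, 147, 207, 156, 141, 76, 62, 156, 74, 138, 108, 140, 224, 199, 81, 217, 19]
t=1: [110, 208, 183, 29, 43, 75, 52, 155, 120, 51, 127, 31, 68, 209, 173, 38, 190, 85, 151, 68, 169, 136, 218, 160, 68]
t=2: [146, 137, 75, 85, 132, 208, 149, 37, 116, 148, 102, 101, 188, 137, 59, 112, 96, 206, 48, 183, 47, 78, 158, 23, 182]
t=3: [54, 81, 202, 206, 85, 130, 50, 112, 127, 54, 171, 166, 91, 81, 160, 144, 188, 132, 133, 80, 137, 209, 36, 76, 70]
t=4: [160, 219, 131, 143, 214, 96, 144, 144, 112, 151, 34, 36, 190, 210, 31, 58, 82, 90, 102, 210, 82, 142, 115, 210, 206]
t=5: [35, 152, 89, 66, 141, 164, 63, 56, 129, 49, 109, 109, 97, 145, 95, 175, 215, 200, 172, 149, 207, 80, 133, 145, 144]
t=6: [96, 54, 195, 180, 69, 37, 170, 168, 101, 136, 143, 156, 176, 60, 176, 59, 160, 119, 40, 42, 135, 214, 94, 53, 51]
t=7: [182, 154, 106, 79, 190, 106, 38, 36, 159, 83, 57, 15, 54, 164, 59, 155, 22, 117, 125, 125, 93, 152, 186, 154, 150]
t=8: [75, 31, 152, 205, 99, 158, 108, 108, 30, 207, 157, 60, 145, 30, 168, 37, 63, 124, 97, 100, 169, 36, 78, 35, 43]
t=9: [197, 99, 48, 128, 178, 29, 147, 141, 97, 128, 22, 164, 61, 89, 39, 109, 177, 118, 176, 167, 48, 113, 206, 117, 128]
t=10: [112, 169, 139, 102, 62, 85, 47, 72, 175, 98, 70, 25, 167, 198, 113, 137, 61, 122, 61, 36, 140, 138, 137, 122, 94]
t=11: [140, 41, 73, 160, 184, 214, 140, 188, 68, 179, 194, 86, 41, 110, 143, 82, 163, 114, 169, 115, 71, 69, 72, 121, 182]
t=12: [75, 125, 197, 28, 67, 144, 76, 96, 179, 69, 114, 194, 127, 140, 62, 211, 44, 129, 47, 127, 199, 194, 207, 109, 78]

Answer: [75, 125, 197, 28, 67, 144, 76, 96, 179, 69, 114, 194, 127, 140, 62, 211, 44, 129, 47, 127, 199, 194, 207, 109, 78]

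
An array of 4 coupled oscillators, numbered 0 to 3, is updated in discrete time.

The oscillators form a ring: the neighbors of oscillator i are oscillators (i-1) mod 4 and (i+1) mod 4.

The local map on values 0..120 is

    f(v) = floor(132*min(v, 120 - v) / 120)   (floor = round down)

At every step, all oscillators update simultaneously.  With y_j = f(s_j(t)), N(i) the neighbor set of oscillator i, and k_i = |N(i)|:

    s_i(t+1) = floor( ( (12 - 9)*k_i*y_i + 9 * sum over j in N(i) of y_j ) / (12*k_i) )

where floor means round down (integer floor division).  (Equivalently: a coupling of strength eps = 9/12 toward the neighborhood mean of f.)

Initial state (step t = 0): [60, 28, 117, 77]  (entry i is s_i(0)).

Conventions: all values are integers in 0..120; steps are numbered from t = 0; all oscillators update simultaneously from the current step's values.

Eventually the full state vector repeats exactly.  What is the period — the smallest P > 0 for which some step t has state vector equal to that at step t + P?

Answer: 2
Key observation: The state at step 8, [63, 63, 63, 63], reappears at step 10 — and no state repeats earlier — so the cycle the system enters has period 2.

Derivation:
t=0: [60, 28, 117, 77]
t=1: [45, 33, 29, 37]
t=2: [40, 39, 36, 40]
t=3: [43, 41, 42, 42]
t=4: [45, 46, 45, 46]
t=5: [49, 49, 49, 49]
t=6: [53, 53, 53, 53]
t=7: [58, 58, 58, 58]
t=8: [63, 63, 63, 63]
t=9: [62, 62, 62, 62]
t=10: [63, 63, 63, 63]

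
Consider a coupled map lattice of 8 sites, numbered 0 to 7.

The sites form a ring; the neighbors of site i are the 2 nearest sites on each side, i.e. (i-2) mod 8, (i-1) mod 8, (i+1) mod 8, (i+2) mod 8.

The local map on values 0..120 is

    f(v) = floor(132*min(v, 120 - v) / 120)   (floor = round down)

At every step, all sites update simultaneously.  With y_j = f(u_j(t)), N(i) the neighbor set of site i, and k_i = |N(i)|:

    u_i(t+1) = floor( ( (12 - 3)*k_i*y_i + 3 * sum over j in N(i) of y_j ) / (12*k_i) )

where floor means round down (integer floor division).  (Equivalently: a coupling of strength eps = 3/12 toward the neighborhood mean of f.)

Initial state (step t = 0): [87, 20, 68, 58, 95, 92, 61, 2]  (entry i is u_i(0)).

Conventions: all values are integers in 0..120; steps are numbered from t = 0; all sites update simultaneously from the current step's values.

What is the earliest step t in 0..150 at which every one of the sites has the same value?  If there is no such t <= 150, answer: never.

Simulating step by step:
t=0: [87, 20, 68, 58, 95, 92, 61, 2]  (not all equal)
t=1: [36, 26, 52, 55, 33, 32, 53, 11]  (not all equal)
t=2: [38, 31, 52, 54, 40, 36, 51, 19]  (not all equal)
t=3: [41, 36, 53, 55, 46, 40, 51, 25]  (not all equal)
t=4: [45, 41, 55, 56, 51, 45, 52, 31]  (not all equal)
t=5: [49, 46, 58, 58, 56, 49, 54, 38]  (not all equal)
t=6: [53, 51, 61, 61, 60, 53, 57, 44]  (not all equal)
t=7: [57, 56, 63, 63, 65, 58, 60, 50]  (not all equal)
t=8: [61, 60, 61, 61, 60, 62, 64, 57]  (not all equal)
t=9: [63, 65, 64, 64, 65, 63, 61, 62]  (not all equal)
t=10: [62, 60, 60, 60, 60, 62, 63, 62]  (not all equal)
t=11: [63, 65, 65, 65, 65, 63, 62, 63]  (not all equal)
t=12: [61, 60, 60, 60, 60, 61, 62, 61]  (not all equal)
t=13: [64, 65, 65, 65, 65, 64, 63, 64]  (not all equal)
t=14: [60, 60, 60, 60, 60, 60, 61, 61]  (not all equal)
t=15: [65, 65, 66, 66, 65, 65, 64, 64]  (not all equal)
t=16: [60, 59, 59, 59, 59, 60, 60, 60]  (not all equal)
t=17: [65, 64, 64, 64, 64, 65, 65, 65]  (not all equal)
t=18: [60, 60, 60, 60, 60, 60, 60, 60]  (all equal)

Answer: 18
Key observation: Synchronization is absorbing here: once all sites are equal they stay equal, and step 18 is the first all-equal step.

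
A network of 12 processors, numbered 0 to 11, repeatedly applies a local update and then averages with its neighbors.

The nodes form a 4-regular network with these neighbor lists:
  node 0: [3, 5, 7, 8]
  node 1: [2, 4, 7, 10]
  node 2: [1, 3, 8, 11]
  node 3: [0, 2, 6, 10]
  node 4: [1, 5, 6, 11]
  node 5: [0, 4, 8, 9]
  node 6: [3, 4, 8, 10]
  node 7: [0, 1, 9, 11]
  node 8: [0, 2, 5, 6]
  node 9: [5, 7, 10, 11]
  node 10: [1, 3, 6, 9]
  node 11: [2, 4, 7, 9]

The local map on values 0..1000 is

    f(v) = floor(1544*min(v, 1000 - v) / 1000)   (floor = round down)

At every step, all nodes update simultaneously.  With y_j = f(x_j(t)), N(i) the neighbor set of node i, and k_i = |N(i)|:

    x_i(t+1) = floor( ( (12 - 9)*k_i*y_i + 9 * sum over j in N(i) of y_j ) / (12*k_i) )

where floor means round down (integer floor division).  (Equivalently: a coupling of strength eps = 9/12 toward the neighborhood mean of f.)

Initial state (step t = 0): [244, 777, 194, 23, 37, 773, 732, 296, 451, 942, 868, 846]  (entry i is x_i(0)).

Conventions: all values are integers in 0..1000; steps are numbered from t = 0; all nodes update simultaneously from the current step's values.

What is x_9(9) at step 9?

Simulating step by step:
t=0: [244, 777, 194, 23, 37, 773, 732, 296, 451, 942, 868, 846]
t=1: [382, 276, 320, 250, 266, 315, 289, 310, 443, 256, 215, 228]
t=2: [528, 427, 469, 445, 423, 510, 450, 449, 548, 407, 392, 421]
t=3: [713, 666, 685, 687, 680, 696, 668, 672, 718, 664, 651, 668]
t=4: [465, 508, 486, 491, 500, 471, 493, 499, 466, 509, 514, 503]
t=5: [736, 760, 750, 747, 758, 737, 752, 755, 733, 754, 756, 763]
t=6: [399, 376, 384, 388, 378, 396, 386, 379, 399, 380, 379, 375]
t=7: [606, 584, 593, 597, 589, 602, 595, 588, 606, 589, 588, 584]
t=8: [617, 635, 628, 623, 631, 619, 625, 632, 616, 632, 632, 635]
t=9: [584, 568, 574, 579, 572, 582, 578, 570, 585, 570, 571, 568]

Answer: x_9(9) = 570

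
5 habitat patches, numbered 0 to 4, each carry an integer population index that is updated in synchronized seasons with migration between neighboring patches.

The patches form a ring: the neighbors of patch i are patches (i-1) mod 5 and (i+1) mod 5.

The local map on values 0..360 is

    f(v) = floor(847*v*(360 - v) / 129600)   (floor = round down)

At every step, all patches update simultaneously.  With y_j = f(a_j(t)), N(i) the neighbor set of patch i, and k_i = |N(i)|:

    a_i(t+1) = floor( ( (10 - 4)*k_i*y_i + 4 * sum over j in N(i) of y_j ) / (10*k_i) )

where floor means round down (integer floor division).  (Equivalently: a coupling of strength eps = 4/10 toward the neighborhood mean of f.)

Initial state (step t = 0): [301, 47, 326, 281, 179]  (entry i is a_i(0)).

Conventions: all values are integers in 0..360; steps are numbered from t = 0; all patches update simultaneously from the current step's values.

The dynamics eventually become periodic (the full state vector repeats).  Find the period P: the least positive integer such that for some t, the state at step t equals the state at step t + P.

Simulating step by step:
t=0: [301, 47, 326, 281, 179]
t=1: [131, 95, 91, 143, 178]
t=2: [192, 169, 168, 195, 206]
t=3: [209, 210, 210, 209, 208]
t=4: [205, 205, 205, 205, 206]
t=5: [207, 207, 207, 207, 207]
t=6: [206, 206, 206, 206, 206]
t=7: [207, 207, 207, 207, 207]

Answer: 2
Key observation: The state at step 5, [207, 207, 207, 207, 207], reappears at step 7 — and no state repeats earlier — so the cycle the system enters has period 2.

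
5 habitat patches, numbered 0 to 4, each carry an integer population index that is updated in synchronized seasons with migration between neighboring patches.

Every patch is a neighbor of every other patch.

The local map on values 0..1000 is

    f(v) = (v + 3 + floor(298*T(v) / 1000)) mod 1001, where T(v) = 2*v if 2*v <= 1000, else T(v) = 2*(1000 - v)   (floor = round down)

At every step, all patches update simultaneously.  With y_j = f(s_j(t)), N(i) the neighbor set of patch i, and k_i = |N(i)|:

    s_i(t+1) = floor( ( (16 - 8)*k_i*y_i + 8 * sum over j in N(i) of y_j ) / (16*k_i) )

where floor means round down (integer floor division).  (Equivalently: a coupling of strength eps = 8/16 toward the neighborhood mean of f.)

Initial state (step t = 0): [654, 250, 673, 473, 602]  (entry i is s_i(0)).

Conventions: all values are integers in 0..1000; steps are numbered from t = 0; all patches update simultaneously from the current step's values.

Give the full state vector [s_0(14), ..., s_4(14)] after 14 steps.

Simulating step by step:
t=0: [654, 250, 673, 473, 602]
t=1: [790, 617, 793, 750, 782]
t=2: [906, 880, 907, 900, 905]
t=3: [963, 959, 963, 962, 962]
t=4: [987, 986, 987, 987, 987]
t=5: [997, 997, 997, 997, 997]
t=6: [0, 0, 0, 0, 0]
t=7: [3, 3, 3, 3, 3]
t=8: [7, 7, 7, 7, 7]
t=9: [14, 14, 14, 14, 14]
t=10: [25, 25, 25, 25, 25]
t=11: [42, 42, 42, 42, 42]
t=12: [70, 70, 70, 70, 70]
t=13: [114, 114, 114, 114, 114]
t=14: [184, 184, 184, 184, 184]

Answer: [184, 184, 184, 184, 184]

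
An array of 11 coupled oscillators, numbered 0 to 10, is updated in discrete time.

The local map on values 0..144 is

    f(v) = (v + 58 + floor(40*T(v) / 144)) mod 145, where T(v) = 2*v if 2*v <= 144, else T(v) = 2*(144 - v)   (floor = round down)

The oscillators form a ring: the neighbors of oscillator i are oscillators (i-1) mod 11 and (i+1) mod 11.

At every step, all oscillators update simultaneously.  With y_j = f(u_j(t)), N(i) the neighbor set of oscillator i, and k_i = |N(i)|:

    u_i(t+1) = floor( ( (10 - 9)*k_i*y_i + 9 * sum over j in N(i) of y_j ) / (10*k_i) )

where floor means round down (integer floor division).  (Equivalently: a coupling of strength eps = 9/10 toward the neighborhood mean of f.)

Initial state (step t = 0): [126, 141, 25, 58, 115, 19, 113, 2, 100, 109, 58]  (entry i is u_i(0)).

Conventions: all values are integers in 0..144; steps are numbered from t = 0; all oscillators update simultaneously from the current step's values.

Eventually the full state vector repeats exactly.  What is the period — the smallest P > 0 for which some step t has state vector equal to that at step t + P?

Simulating step by step:
t=0: [126, 141, 25, 58, 115, 19, 113, 2, 100, 109, 58]
t=1: [31, 70, 35, 63, 44, 47, 70, 42, 49, 22, 40]
t=2: [74, 100, 25, 108, 76, 79, 116, 82, 110, 123, 101]
t=3: [35, 58, 44, 59, 33, 34, 30, 41, 38, 39, 36]
t=4: [63, 107, 15, 106, 62, 106, 114, 111, 119, 115, 114]
t=5: [38, 45, 44, 44, 36, 27, 41, 43, 43, 44, 29]
t=6: [115, 122, 126, 120, 113, 115, 112, 122, 124, 114, 119]
t=7: [45, 46, 46, 46, 44, 42, 45, 45, 45, 46, 43]
t=8: [126, 128, 129, 127, 126, 126, 125, 128, 128, 126, 128]
t=9: [49, 49, 49, 49, 49, 48, 48, 48, 49, 49, 49]
t=10: [134, 134, 134, 134, 133, 132, 132, 132, 133, 134, 134]
t=11: [52, 52, 52, 52, 51, 51, 51, 51, 51, 52, 52]
t=12: [138, 138, 138, 137, 137, 137, 137, 137, 137, 137, 138]
t=13: [54, 54, 53, 53, 53, 53, 53, 53, 53, 53, 53]
t=14: [141, 141, 140, 140, 140, 140, 140, 140, 140, 140, 140]
t=15: [55, 55, 55, 55, 55, 55, 55, 55, 55, 55, 55]
t=16: [143, 143, 143, 143, 143, 143, 143, 143, 143, 143, 143]
t=17: [56, 56, 56, 56, 56, 56, 56, 56, 56, 56, 56]
t=18: [0, 0, 0, 0, 0, 0, 0, 0, 0, 0, 0]
t=19: [58, 58, 58, 58, 58, 58, 58, 58, 58, 58, 58]
t=20: [3, 3, 3, 3, 3, 3, 3, 3, 3, 3, 3]
t=21: [62, 62, 62, 62, 62, 62, 62, 62, 62, 62, 62]
t=22: [9, 9, 9, 9, 9, 9, 9, 9, 9, 9, 9]
t=23: [72, 72, 72, 72, 72, 72, 72, 72, 72, 72, 72]
t=24: [25, 25, 25, 25, 25, 25, 25, 25, 25, 25, 25]
t=25: [96, 96, 96, 96, 96, 96, 96, 96, 96, 96, 96]
t=26: [35, 35, 35, 35, 35, 35, 35, 35, 35, 35, 35]
t=27: [112, 112, 112, 112, 112, 112, 112, 112, 112, 112, 112]
t=28: [42, 42, 42, 42, 42, 42, 42, 42, 42, 42, 42]
t=29: [123, 123, 123, 123, 123, 123, 123, 123, 123, 123, 123]
t=30: [47, 47, 47, 47, 47, 47, 47, 47, 47, 47, 47]
t=31: [131, 131, 131, 131, 131, 131, 131, 131, 131, 131, 131]
t=32: [51, 51, 51, 51, 51, 51, 51, 51, 51, 51, 51]
t=33: [137, 137, 137, 137, 137, 137, 137, 137, 137, 137, 137]
t=34: [53, 53, 53, 53, 53, 53, 53, 53, 53, 53, 53]
t=35: [140, 140, 140, 140, 140, 140, 140, 140, 140, 140, 140]
t=36: [55, 55, 55, 55, 55, 55, 55, 55, 55, 55, 55]

Answer: 21
Key observation: The state at step 15, [55, 55, 55, 55, 55, 55, 55, 55, 55, 55, 55], reappears at step 36 — and no state repeats earlier — so the cycle the system enters has period 21.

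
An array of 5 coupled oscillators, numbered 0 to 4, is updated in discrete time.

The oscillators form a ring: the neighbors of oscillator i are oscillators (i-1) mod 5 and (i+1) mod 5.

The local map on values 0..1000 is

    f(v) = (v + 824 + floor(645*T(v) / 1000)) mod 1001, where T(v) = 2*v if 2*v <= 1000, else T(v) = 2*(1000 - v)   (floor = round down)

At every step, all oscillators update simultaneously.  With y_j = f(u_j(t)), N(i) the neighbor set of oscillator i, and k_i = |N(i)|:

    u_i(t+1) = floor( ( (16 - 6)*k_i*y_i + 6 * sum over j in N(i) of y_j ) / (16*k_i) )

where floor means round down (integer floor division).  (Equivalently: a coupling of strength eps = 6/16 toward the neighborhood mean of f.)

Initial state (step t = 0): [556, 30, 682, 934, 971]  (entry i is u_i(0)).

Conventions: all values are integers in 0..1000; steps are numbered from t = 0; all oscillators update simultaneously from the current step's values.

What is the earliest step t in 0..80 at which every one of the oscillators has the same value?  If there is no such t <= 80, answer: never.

Answer: 4
Key observation: Synchronization is absorbing here: once all oscillators are equal they stay equal, and step 4 is the first all-equal step.

Derivation:
t=0: [556, 30, 682, 934, 971]  (not all equal)
t=1: [917, 907, 897, 853, 855]  (not all equal)
t=2: [850, 849, 853, 862, 861]  (not all equal)
t=3: [865, 865, 864, 863, 863]  (not all equal)
t=4: [862, 862, 862, 862, 862]  (all equal)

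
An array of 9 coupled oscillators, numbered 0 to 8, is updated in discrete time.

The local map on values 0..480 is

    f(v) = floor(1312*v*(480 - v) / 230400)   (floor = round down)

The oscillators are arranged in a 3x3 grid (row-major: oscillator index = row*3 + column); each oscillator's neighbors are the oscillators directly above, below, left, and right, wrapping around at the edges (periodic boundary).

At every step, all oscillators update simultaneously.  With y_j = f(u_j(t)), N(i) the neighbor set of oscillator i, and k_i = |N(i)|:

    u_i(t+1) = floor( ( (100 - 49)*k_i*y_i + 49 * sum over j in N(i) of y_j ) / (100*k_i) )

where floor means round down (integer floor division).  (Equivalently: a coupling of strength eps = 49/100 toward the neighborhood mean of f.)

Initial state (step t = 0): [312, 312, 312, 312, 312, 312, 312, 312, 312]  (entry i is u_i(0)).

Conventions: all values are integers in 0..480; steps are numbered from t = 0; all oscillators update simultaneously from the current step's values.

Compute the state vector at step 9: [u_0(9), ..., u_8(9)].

Answer: [303, 303, 303, 303, 303, 303, 303, 303, 303]

Derivation:
t=0: [312, 312, 312, 312, 312, 312, 312, 312, 312]
t=1: [298, 298, 298, 298, 298, 298, 298, 298, 298]
t=2: [308, 308, 308, 308, 308, 308, 308, 308, 308]
t=3: [301, 301, 301, 301, 301, 301, 301, 301, 301]
t=4: [306, 306, 306, 306, 306, 306, 306, 306, 306]
t=5: [303, 303, 303, 303, 303, 303, 303, 303, 303]
t=6: [305, 305, 305, 305, 305, 305, 305, 305, 305]
t=7: [303, 303, 303, 303, 303, 303, 303, 303, 303]
t=8: [305, 305, 305, 305, 305, 305, 305, 305, 305]
t=9: [303, 303, 303, 303, 303, 303, 303, 303, 303]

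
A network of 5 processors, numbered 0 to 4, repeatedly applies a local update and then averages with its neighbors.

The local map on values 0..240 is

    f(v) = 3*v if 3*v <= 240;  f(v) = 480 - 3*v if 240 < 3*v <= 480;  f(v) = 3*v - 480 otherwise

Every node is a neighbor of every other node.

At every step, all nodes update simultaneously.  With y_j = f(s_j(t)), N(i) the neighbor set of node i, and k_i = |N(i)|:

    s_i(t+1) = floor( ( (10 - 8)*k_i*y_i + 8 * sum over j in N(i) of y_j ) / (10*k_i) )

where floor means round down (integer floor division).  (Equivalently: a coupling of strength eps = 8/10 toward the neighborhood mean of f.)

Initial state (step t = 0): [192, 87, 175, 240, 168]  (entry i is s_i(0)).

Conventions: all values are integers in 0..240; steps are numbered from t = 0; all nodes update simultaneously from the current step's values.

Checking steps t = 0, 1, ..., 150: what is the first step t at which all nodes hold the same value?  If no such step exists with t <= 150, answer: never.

Simulating step by step:
t=0: [192, 87, 175, 240, 168]  (not all equal)
t=1: [124, 124, 124, 124, 124]  (all equal)

Answer: 1
Key observation: Synchronization is absorbing here: once all nodes are equal they stay equal, and step 1 is the first all-equal step.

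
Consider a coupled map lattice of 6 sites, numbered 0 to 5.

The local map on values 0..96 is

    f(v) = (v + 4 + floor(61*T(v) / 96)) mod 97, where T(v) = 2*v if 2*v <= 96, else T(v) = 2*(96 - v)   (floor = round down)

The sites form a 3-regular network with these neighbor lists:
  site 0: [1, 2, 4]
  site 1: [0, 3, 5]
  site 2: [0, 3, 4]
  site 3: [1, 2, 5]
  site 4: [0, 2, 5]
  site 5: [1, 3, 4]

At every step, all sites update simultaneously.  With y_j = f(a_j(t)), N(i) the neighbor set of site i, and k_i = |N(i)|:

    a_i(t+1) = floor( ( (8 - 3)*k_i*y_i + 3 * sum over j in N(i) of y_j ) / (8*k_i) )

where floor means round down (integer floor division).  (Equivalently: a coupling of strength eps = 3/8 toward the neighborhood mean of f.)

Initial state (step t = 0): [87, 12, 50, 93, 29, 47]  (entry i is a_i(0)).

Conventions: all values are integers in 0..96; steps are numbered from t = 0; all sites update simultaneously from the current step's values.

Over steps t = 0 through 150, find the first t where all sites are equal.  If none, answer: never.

Simulating step by step:
t=0: [87, 12, 50, 93, 29, 47]  (not all equal)
t=1: [17, 22, 19, 9, 47, 21]  (not all equal)
t=2: [40, 47, 39, 33, 25, 43]  (not all equal)
t=3: [79, 30, 86, 62, 61, 21]  (not all equal)
t=4: [15, 53, 7, 23, 15, 43]  (not all equal)
t=5: [32, 21, 28, 39, 31, 16]  (not all equal)
t=6: [71, 57, 72, 77, 69, 52]  (not all equal)
t=7: [9, 12, 9, 9, 10, 12]  (not all equal)
t=8: [25, 29, 24, 25, 26, 29]  (not all equal)
t=9: [61, 66, 59, 62, 62, 67]  (not all equal)
t=10: [12, 11, 12, 11, 11, 10]  (not all equal)
t=11: [30, 28, 30, 28, 28, 26]  (not all equal)
t=12: [70, 67, 70, 67, 67, 64]  (not all equal)
t=13: [10, 10, 10, 10, 10, 10]  (all equal)

Answer: 13
Key observation: Synchronization is absorbing here: once all sites are equal they stay equal, and step 13 is the first all-equal step.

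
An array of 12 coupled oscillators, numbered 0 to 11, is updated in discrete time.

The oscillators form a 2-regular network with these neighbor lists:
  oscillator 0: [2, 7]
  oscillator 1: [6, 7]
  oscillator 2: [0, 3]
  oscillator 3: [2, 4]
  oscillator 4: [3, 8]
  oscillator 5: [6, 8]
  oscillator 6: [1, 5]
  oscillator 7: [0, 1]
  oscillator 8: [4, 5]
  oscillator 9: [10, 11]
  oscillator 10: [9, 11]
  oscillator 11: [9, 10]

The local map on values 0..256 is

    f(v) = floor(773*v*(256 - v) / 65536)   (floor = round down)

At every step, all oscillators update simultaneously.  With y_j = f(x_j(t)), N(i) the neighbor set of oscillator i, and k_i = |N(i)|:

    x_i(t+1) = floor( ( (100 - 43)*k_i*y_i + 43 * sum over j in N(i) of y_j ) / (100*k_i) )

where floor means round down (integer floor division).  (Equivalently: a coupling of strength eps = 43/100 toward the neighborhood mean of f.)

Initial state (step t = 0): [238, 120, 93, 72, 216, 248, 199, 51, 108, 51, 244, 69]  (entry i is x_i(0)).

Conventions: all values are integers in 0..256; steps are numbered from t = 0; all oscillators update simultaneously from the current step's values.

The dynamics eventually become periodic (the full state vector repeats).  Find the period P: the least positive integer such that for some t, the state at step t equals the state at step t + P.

Answer: 2
Key observation: The state at step 10, [184, 183, 184, 184, 184, 183, 183, 183, 184, 181, 181, 181], reappears at step 12 — and no state repeats earlier — so the cycle the system enters has period 2.

Derivation:
t=0: [238, 120, 93, 72, 216, 248, 199, 51, 108, 51, 244, 69]
t=1: [93, 164, 145, 148, 131, 82, 122, 122, 133, 110, 78, 120]
t=2: [183, 183, 186, 189, 191, 178, 183, 185, 187, 184, 174, 185]
t=3: [155, 156, 153, 149, 147, 159, 158, 155, 153, 158, 162, 157]
t=4: [184, 183, 185, 187, 187, 182, 182, 184, 184, 181, 180, 181]
t=5: [155, 157, 154, 152, 152, 157, 157, 156, 155, 160, 160, 160]
t=6: [184, 183, 185, 185, 185, 183, 183, 183, 184, 181, 181, 181]
t=7: [155, 157, 154, 154, 154, 156, 157, 156, 155, 160, 160, 160]
t=8: [184, 183, 184, 185, 184, 183, 183, 183, 184, 181, 181, 181]
t=9: [156, 157, 155, 154, 155, 156, 157, 156, 156, 160, 160, 160]
t=10: [184, 183, 184, 184, 184, 183, 183, 183, 184, 181, 181, 181]
t=11: [156, 157, 156, 156, 156, 156, 157, 156, 156, 160, 160, 160]
t=12: [184, 183, 184, 184, 184, 183, 183, 183, 184, 181, 181, 181]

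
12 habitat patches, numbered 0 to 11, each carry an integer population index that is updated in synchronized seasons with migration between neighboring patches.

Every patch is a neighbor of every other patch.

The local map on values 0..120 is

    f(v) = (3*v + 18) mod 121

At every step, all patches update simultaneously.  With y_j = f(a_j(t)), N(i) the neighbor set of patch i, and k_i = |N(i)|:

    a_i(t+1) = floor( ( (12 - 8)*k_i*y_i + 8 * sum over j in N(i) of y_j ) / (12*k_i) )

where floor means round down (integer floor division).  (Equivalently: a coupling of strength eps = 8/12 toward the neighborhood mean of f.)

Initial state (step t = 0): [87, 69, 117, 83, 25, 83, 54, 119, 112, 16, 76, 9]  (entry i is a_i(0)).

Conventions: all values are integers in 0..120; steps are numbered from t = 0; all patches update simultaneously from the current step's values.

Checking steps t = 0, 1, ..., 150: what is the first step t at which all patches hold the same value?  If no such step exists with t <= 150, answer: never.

Answer: never
Key observation: The state at step 26 reappears at step 31 — the system is in a cycle of period 5 from step 26 on.  No step 0..31 is synchronized, and the cycle repeats forever, so no step up to 150 (or ever) has all patches equal.

Derivation:
t=0: [87, 69, 117, 83, 25, 83, 54, 119, 112, 16, 76, 9]  (not all equal)
t=1: [45, 64, 37, 42, 61, 42, 51, 38, 66, 53, 36, 47]  (not all equal)
t=2: [39, 55, 33, 37, 52, 37, 44, 33, 56, 46, 32, 41]  (not all equal)
t=3: [42, 55, 70, 41, 53, 41, 46, 70, 56, 48, 70, 44]  (not all equal)
t=4: [47, 57, 69, 46, 56, 46, 50, 69, 58, 51, 69, 48]  (not all equal)
t=5: [56, 64, 74, 55, 63, 55, 59, 74, 65, 59, 74, 57]  (not all equal)
t=6: [80, 86, 94, 79, 85, 79, 82, 94, 87, 82, 94, 80]  (not all equal)
t=7: [27, 32, 38, 26, 31, 26, 28, 38, 33, 28, 38, 27]  (not all equal)
t=8: [85, 89, 61, 84, 89, 84, 86, 61, 90, 86, 61, 85]  (not all equal)
t=9: [42, 45, 55, 41, 45, 41, 43, 55, 46, 43, 55, 42]  (not all equal)
t=10: [31, 34, 42, 31, 34, 31, 32, 42, 35, 32, 42, 31]  (not all equal)
t=11: [89, 92, 65, 89, 92, 89, 90, 65, 60, 90, 65, 89]  (not all equal)
t=12: [55, 57, 68, 55, 57, 55, 56, 68, 64, 56, 68, 55]  (not all equal)
t=13: [71, 73, 82, 71, 73, 71, 72, 82, 79, 72, 82, 71]  (not all equal)
t=14: [89, 90, 65, 89, 90, 89, 90, 65, 62, 90, 65, 89]  (not all equal)
t=15: [55, 55, 68, 55, 55, 55, 55, 68, 65, 55, 68, 55]  (not all equal)
t=16: [70, 70, 81, 70, 70, 70, 70, 81, 79, 70, 81, 70]  (not all equal)
t=17: [85, 85, 61, 85, 85, 85, 85, 61, 59, 85, 61, 85]  (not all equal)
t=18: [42, 42, 55, 42, 42, 42, 42, 55, 54, 42, 55, 42]  (not all equal)
t=19: [32, 32, 42, 32, 32, 32, 32, 42, 42, 32, 42, 32]  (not all equal)
t=20: [91, 91, 67, 91, 91, 91, 91, 67, 67, 91, 67, 91]  (not all equal)
t=21: [60, 60, 74, 60, 60, 60, 60, 74, 74, 60, 74, 60]  (not all equal)
t=22: [87, 87, 98, 87, 87, 87, 87, 98, 98, 87, 98, 87]  (not all equal)
t=23: [45, 45, 54, 45, 45, 45, 45, 54, 54, 45, 54, 45]  (not all equal)
t=24: [38, 38, 45, 38, 38, 38, 38, 45, 45, 38, 45, 38]  (not all equal)
t=25: [16, 16, 21, 16, 16, 16, 16, 21, 21, 16, 21, 16]  (not all equal)
t=26: [69, 69, 73, 69, 69, 69, 69, 73, 73, 69, 73, 69]  (not all equal)
t=27: [106, 106, 110, 106, 106, 106, 106, 110, 110, 106, 110, 106]  (not all equal)
t=28: [96, 96, 100, 96, 96, 96, 96, 100, 100, 96, 100, 96]  (not all equal)
t=29: [66, 66, 70, 66, 66, 66, 66, 70, 70, 66, 70, 66]  (not all equal)
t=30: [97, 97, 101, 97, 97, 97, 97, 101, 101, 97, 101, 97]  (not all equal)
t=31: [69, 69, 73, 69, 69, 69, 69, 73, 73, 69, 73, 69]  (not all equal)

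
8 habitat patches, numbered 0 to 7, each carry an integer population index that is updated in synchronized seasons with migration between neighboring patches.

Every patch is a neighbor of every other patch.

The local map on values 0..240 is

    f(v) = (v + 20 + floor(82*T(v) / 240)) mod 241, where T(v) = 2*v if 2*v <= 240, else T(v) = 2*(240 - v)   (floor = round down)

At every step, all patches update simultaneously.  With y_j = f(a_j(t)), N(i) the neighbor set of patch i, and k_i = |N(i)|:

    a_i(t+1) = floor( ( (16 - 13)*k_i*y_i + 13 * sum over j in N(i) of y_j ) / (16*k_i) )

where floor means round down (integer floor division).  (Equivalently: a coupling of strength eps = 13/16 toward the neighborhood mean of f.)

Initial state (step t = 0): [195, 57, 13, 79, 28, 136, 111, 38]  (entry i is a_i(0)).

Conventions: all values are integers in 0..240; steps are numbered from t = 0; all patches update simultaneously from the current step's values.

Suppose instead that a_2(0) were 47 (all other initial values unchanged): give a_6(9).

Simulating step by step:
t=0: [195, 57, 47, 79, 28, 136, 111, 38]
t=1: [110, 118, 117, 121, 115, 126, 125, 116]
t=2: [216, 216, 216, 217, 216, 217, 217, 216]
t=3: [11, 11, 11, 11, 11, 11, 11, 11]
t=4: [38, 38, 38, 38, 38, 38, 38, 38]
t=5: [83, 83, 83, 83, 83, 83, 83, 83]
t=6: [159, 159, 159, 159, 159, 159, 159, 159]
t=7: [234, 234, 234, 234, 234, 234, 234, 234]
t=8: [17, 17, 17, 17, 17, 17, 17, 17]
t=9: [48, 48, 48, 48, 48, 48, 48, 48]

Answer: a_6(9) = 48
Key observation: This trace re-runs the system from the modified initial state.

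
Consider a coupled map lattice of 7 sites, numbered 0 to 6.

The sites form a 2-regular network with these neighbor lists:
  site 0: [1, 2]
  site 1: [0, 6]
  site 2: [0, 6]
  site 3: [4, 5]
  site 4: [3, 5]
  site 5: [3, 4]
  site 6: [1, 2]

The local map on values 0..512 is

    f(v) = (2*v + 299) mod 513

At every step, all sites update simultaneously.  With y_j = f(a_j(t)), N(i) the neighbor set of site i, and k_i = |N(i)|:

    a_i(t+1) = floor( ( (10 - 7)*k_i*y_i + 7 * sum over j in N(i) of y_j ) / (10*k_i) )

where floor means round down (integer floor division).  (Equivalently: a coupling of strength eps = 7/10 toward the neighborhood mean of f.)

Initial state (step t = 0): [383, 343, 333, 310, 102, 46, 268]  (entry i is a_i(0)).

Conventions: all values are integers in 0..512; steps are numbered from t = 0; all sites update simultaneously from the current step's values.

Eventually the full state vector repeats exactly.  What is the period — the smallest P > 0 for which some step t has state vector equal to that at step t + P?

Simulating step by step:
t=0: [383, 343, 333, 310, 102, 46, 268]
t=1: [335, 267, 261, 434, 429, 435, 420]
t=2: [356, 295, 291, 138, 138, 138, 253]
t=3: [409, 389, 386, 62, 62, 62, 348]
t=4: [60, 215, 214, 423, 423, 423, 178]
t=5: [276, 261, 260, 119, 119, 119, 193]
t=6: [316, 270, 270, 24, 24, 24, 266]
t=7: [353, 355, 355, 347, 347, 347, 323]
t=8: [494, 472, 472, 480, 480, 480, 476]
t=9: [230, 235, 235, 233, 233, 233, 219]
t=10: [253, 241, 241, 252, 252, 252, 246]
t=11: [275, 279, 279, 290, 290, 290, 271]
t=12: [341, 335, 335, 366, 366, 366, 339]
t=13: [459, 463, 463, 5, 5, 5, 458]
t=14: [196, 192, 192, 309, 309, 309, 196]
t=15: [172, 175, 175, 404, 404, 404, 172]
t=16: [134, 131, 131, 81, 81, 81, 134]
t=17: [49, 52, 52, 461, 461, 461, 49]
t=18: [401, 398, 398, 195, 195, 195, 401]
t=19: [70, 73, 73, 176, 176, 176, 70]
t=20: [443, 440, 440, 138, 138, 138, 443]
t=21: [154, 157, 157, 62, 62, 62, 154]
t=22: [98, 95, 95, 423, 423, 423, 98]
t=23: [490, 493, 493, 119, 119, 119, 490]
t=24: [257, 254, 254, 24, 24, 24, 257]
t=25: [295, 298, 298, 347, 347, 347, 295]
t=26: [380, 377, 377, 480, 480, 480, 380]
t=27: [28, 31, 31, 233, 233, 233, 28]
t=28: [359, 356, 356, 252, 252, 252, 359]
t=29: [499, 502, 502, 290, 290, 290, 499]
t=30: [275, 272, 272, 366, 366, 366, 275]
t=31: [331, 334, 334, 5, 5, 5, 331]
t=32: [452, 449, 449, 309, 309, 309, 452]
t=33: [172, 175, 175, 404, 404, 404, 172]

Answer: 18
Key observation: The state at step 15, [172, 175, 175, 404, 404, 404, 172], reappears at step 33 — and no state repeats earlier — so the cycle the system enters has period 18.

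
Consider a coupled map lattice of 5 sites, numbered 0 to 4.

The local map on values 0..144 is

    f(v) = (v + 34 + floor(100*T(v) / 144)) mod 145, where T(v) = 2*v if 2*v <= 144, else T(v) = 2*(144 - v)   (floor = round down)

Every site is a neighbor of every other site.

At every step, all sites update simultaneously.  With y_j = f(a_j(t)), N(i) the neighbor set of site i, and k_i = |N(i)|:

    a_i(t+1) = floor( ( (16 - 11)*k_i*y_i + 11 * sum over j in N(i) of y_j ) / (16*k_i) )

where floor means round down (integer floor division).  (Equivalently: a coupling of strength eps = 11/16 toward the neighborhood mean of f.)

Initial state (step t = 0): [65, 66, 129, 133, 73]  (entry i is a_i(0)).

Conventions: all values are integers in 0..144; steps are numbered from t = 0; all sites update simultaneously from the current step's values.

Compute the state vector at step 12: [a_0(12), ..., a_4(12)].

Answer: [139, 139, 139, 139, 139]

Derivation:
t=0: [65, 66, 129, 133, 73]
t=1: [44, 45, 44, 43, 47]
t=2: [115, 115, 115, 114, 95]
t=3: [45, 45, 45, 45, 46]
t=4: [141, 141, 141, 141, 141]
t=5: [34, 34, 34, 34, 34]
t=6: [115, 115, 115, 115, 115]
t=7: [44, 44, 44, 44, 44]
t=8: [139, 139, 139, 139, 139]
t=9: [34, 34, 34, 34, 34]
t=10: [115, 115, 115, 115, 115]
t=11: [44, 44, 44, 44, 44]
t=12: [139, 139, 139, 139, 139]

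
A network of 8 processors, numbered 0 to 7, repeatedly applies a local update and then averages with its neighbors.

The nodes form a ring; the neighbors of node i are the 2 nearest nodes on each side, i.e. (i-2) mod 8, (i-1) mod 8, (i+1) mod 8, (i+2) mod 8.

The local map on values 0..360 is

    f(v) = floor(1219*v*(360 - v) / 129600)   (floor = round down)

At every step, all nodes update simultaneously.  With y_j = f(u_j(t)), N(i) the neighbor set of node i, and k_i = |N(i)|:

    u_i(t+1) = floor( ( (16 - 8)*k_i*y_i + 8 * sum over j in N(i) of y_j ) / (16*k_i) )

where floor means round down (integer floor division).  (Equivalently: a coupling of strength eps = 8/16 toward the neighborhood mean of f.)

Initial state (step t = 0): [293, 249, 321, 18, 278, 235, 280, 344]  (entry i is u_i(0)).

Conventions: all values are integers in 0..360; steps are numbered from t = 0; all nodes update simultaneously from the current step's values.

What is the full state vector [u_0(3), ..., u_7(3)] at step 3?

Answer: [171, 175, 176, 179, 173, 175, 171, 174]

Derivation:
t=0: [293, 249, 321, 18, 278, 235, 280, 344]
t=1: [171, 180, 147, 136, 189, 204, 195, 141]
t=2: [300, 298, 296, 293, 299, 297, 300, 296]
t=3: [171, 175, 176, 179, 173, 175, 171, 174]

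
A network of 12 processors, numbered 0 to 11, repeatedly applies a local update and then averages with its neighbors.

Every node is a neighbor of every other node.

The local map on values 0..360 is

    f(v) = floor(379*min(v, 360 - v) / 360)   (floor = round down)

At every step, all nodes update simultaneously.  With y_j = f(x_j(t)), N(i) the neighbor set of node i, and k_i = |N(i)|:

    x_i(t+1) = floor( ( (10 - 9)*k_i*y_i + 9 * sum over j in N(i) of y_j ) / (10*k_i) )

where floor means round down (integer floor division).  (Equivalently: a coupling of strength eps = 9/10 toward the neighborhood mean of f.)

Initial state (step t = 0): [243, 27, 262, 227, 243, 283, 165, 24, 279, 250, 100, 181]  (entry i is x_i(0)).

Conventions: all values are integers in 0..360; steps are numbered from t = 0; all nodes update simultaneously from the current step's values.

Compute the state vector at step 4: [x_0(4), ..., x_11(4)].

Simulating step by step:
t=0: [243, 27, 262, 227, 243, 283, 165, 24, 279, 250, 100, 181]
t=1: [107, 105, 107, 108, 107, 106, 108, 105, 107, 107, 107, 108]
t=2: [111, 111, 111, 111, 111, 111, 111, 111, 111, 111, 111, 111]
t=3: [116, 116, 116, 116, 116, 116, 116, 116, 116, 116, 116, 116]
t=4: [122, 122, 122, 122, 122, 122, 122, 122, 122, 122, 122, 122]

Answer: [122, 122, 122, 122, 122, 122, 122, 122, 122, 122, 122, 122]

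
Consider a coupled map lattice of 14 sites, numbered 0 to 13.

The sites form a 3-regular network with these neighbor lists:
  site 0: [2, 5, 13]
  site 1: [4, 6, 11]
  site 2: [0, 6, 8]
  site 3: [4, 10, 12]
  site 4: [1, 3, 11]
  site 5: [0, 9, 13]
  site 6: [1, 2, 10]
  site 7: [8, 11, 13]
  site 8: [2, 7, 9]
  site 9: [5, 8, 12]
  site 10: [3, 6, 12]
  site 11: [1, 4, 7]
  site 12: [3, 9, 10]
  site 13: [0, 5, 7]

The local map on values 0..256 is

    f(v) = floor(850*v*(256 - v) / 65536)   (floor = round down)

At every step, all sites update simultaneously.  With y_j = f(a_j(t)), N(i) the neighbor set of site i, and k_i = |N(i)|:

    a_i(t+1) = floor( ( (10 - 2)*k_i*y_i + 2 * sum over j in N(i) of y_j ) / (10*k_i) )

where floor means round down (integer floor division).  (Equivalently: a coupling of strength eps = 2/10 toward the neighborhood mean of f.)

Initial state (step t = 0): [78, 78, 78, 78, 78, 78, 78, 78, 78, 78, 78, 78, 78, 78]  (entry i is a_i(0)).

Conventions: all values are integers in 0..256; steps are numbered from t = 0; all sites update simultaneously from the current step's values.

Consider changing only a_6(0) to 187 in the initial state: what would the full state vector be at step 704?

Answer: [120, 122, 120, 123, 123, 120, 120, 120, 120, 120, 122, 122, 122, 120]
Key observation: The state at step 25, [211, 211, 211, 212, 212, 211, 211, 211, 211, 211, 211, 211, 211, 211], reappears at step 29: the system is in a cycle of period 4 from step 25 on.  Therefore the state at step 704 equals the state at step 25 + ((704 - 25) mod 4) = 28, which is [120, 122, 120, 123, 123, 120, 120, 120, 120, 120, 122, 122, 122, 120].

Derivation:
t=0: [78, 78, 78, 78, 78, 78, 187, 78, 78, 78, 78, 78, 78, 78]
t=1: [180, 179, 179, 180, 180, 180, 169, 180, 180, 180, 179, 180, 180, 180]
t=2: [177, 178, 178, 177, 177, 177, 187, 177, 177, 177, 178, 177, 177, 177]
t=3: [180, 179, 179, 180, 180, 181, 169, 181, 180, 181, 179, 180, 180, 181]
t=4: [176, 178, 178, 177, 177, 176, 187, 176, 176, 176, 178, 177, 177, 176]
t=5: [181, 179, 179, 180, 180, 182, 169, 181, 181, 181, 179, 181, 181, 182]
t=6: [175, 178, 178, 177, 177, 174, 187, 175, 176, 175, 178, 176, 176, 174]
t=7: [183, 179, 179, 181, 181, 184, 169, 183, 182, 183, 179, 181, 181, 184]
t=8: [173, 178, 178, 176, 176, 171, 187, 173, 174, 173, 178, 175, 175, 171]
t=9: [185, 179, 179, 181, 181, 187, 169, 185, 184, 185, 179, 182, 182, 187]
t=10: [170, 178, 177, 176, 176, 167, 187, 170, 171, 170, 178, 174, 174, 167]
t=11: [188, 179, 181, 182, 182, 191, 169, 188, 187, 188, 179, 184, 184, 191]
t=12: [165, 178, 175, 174, 174, 161, 187, 165, 167, 165, 178, 171, 171, 161]
t=13: [193, 180, 183, 184, 184, 197, 169, 193, 191, 193, 180, 187, 187, 197]
t=14: [157, 176, 172, 171, 171, 150, 187, 157, 161, 157, 176, 167, 167, 150]
t=15: [200, 182, 187, 187, 187, 205, 170, 200, 197, 200, 182, 191, 191, 205]
t=16: [145, 173, 165, 167, 167, 136, 185, 145, 150, 145, 173, 161, 161, 136]
t=17: [207, 186, 194, 192, 192, 210, 173, 207, 205, 207, 186, 197, 197, 210]
t=18: [131, 167, 154, 159, 159, 125, 181, 132, 135, 132, 167, 150, 150, 125]
t=19: [211, 192, 202, 199, 199, 212, 179, 211, 210, 211, 192, 205, 205, 212]
t=20: [123, 157, 141, 147, 147, 120, 173, 123, 125, 123, 157, 136, 136, 120]
t=21: [211, 201, 208, 206, 206, 211, 189, 211, 211, 211, 201, 210, 210, 211]
t=22: [123, 142, 130, 133, 133, 123, 158, 123, 123, 123, 142, 126, 126, 123]
t=23: [212, 208, 211, 211, 211, 212, 202, 212, 212, 212, 208, 211, 211, 212]
t=24: [120, 129, 123, 123, 123, 120, 138, 120, 120, 120, 129, 123, 123, 120]
t=25: [211, 211, 211, 212, 212, 211, 211, 211, 211, 211, 211, 211, 211, 211]
t=26: [123, 122, 123, 120, 120, 123, 123, 123, 123, 123, 122, 122, 122, 123]
t=27: [212, 211, 212, 211, 211, 212, 212, 212, 212, 212, 211, 211, 211, 212]
t=28: [120, 122, 120, 123, 123, 120, 120, 120, 120, 120, 122, 122, 122, 120]
t=29: [211, 211, 211, 212, 212, 211, 211, 211, 211, 211, 211, 211, 211, 211]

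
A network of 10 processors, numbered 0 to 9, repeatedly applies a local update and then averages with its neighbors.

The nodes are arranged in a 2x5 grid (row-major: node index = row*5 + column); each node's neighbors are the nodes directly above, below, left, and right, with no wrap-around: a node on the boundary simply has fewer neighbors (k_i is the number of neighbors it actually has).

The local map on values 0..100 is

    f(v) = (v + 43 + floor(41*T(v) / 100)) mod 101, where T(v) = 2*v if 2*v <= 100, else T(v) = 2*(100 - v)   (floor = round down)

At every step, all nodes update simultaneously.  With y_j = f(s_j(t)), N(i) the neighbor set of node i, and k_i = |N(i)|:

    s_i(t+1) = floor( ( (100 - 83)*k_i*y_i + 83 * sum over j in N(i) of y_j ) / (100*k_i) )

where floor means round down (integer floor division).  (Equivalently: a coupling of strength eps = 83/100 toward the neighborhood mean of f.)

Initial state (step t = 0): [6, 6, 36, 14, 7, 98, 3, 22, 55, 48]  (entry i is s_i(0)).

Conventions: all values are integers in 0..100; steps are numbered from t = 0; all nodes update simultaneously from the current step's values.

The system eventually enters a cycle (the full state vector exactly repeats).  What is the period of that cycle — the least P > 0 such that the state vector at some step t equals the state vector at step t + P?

Simulating step by step:
t=0: [6, 6, 36, 14, 7, 98, 3, 22, 55, 48]
t=1: [48, 38, 57, 37, 49, 48, 57, 38, 55, 41]
t=2: [21, 28, 14, 28, 15, 31, 19, 29, 15, 29]
t=3: [93, 78, 89, 73, 89, 82, 92, 75, 90, 74]
t=4: [38, 39, 37, 39, 37, 39, 38, 39, 37, 39]
t=5: [11, 10, 11, 9, 11, 11, 11, 10, 11, 9]
t=6: [62, 62, 60, 62, 59, 63, 61, 62, 60, 62]
t=7: [35, 34, 34, 34, 34, 34, 34, 34, 34, 34]
t=8: [3, 3, 3, 3, 3, 3, 3, 3, 3, 3]
t=9: [48, 48, 48, 48, 48, 48, 48, 48, 48, 48]
t=10: [29, 29, 29, 29, 29, 29, 29, 29, 29, 29]
t=11: [95, 95, 95, 95, 95, 95, 95, 95, 95, 95]
t=12: [41, 41, 41, 41, 41, 41, 41, 41, 41, 41]
t=13: [16, 16, 16, 16, 16, 16, 16, 16, 16, 16]
t=14: [72, 72, 72, 72, 72, 72, 72, 72, 72, 72]
t=15: [36, 36, 36, 36, 36, 36, 36, 36, 36, 36]
t=16: [7, 7, 7, 7, 7, 7, 7, 7, 7, 7]
t=17: [55, 55, 55, 55, 55, 55, 55, 55, 55, 55]
t=18: [33, 33, 33, 33, 33, 33, 33, 33, 33, 33]
t=19: [2, 2, 2, 2, 2, 2, 2, 2, 2, 2]
t=20: [46, 46, 46, 46, 46, 46, 46, 46, 46, 46]
t=21: [25, 25, 25, 25, 25, 25, 25, 25, 25, 25]
t=22: [88, 88, 88, 88, 88, 88, 88, 88, 88, 88]
t=23: [39, 39, 39, 39, 39, 39, 39, 39, 39, 39]
t=24: [12, 12, 12, 12, 12, 12, 12, 12, 12, 12]
t=25: [64, 64, 64, 64, 64, 64, 64, 64, 64, 64]
t=26: [35, 35, 35, 35, 35, 35, 35, 35, 35, 35]
t=27: [5, 5, 5, 5, 5, 5, 5, 5, 5, 5]
t=28: [52, 52, 52, 52, 52, 52, 52, 52, 52, 52]
t=29: [33, 33, 33, 33, 33, 33, 33, 33, 33, 33]

Answer: 11
Key observation: The state at step 18, [33, 33, 33, 33, 33, 33, 33, 33, 33, 33], reappears at step 29 — and no state repeats earlier — so the cycle the system enters has period 11.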